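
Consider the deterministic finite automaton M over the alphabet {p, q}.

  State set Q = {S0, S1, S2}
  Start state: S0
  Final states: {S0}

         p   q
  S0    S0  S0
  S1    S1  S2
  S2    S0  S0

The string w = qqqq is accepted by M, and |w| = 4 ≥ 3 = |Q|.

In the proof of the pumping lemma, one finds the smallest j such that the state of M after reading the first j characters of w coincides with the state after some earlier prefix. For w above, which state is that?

S0

State sequence: S0 -q-> S0 -q-> S0 -q-> S0 -q-> S0
First repeat at step 1: S0 was already visited.

The earliest repeat is at step j = 1: M is in S0, which it already visited at step i = 0.
Since M has 3 states, any run of length ≥ 3 visits 3+1 states, so by pigeonhole some state repeats within the first 3 steps — that repeat gives the pumpable loop.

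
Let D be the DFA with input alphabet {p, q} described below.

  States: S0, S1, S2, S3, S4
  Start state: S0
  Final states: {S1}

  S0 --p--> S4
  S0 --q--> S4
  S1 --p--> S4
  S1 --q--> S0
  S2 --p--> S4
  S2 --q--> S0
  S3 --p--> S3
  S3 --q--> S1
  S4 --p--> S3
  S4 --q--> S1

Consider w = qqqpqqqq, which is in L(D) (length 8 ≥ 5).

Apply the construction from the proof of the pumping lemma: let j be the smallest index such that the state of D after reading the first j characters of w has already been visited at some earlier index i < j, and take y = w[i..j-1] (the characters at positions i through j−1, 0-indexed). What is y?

qqq

Run of D on w = q q q p q q q q:
  step 0: S0  (start)
  step 1: S4  (read q: S0→S4)
  step 2: S1  (read q: S4→S1)
  step 3: S0  (read q: S1→S0)   ← first repeat (S0 seen earlier)
  step 4: S4  (read p: S0→S4)
  step 5: S1  (read q: S4→S1)
  step 6: S0  (read q: S1→S0)
  step 7: S4  (read q: S0→S4)
  step 8: S1  (read q: S4→S1)

So i = 0, j = 3, giving x = w[0:0] = ε, y = w[0:3] = qqq, z = w[3:8] = pqqqq.
Check: |xy| = 3 ≤ 5 and |y| = 3 ≥ 1. Reading y takes D from S0 back to S0, so every xyⁱz is accepted.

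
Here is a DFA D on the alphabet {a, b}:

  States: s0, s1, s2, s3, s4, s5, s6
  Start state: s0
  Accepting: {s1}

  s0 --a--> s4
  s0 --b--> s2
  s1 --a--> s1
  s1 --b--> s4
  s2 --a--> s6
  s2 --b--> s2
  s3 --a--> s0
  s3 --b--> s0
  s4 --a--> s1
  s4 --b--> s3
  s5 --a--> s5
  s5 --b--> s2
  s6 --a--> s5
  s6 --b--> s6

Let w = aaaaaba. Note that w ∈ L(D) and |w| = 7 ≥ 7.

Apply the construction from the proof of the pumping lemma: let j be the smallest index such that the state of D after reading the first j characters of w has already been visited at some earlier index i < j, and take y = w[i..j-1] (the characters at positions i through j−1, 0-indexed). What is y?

State sequence: s0 -a-> s4 -a-> s1 -a-> s1 -a-> s1 -a-> s1 -b-> s4 -a-> s1
First repeat at step 3: s1 was already visited.

So i = 2, j = 3, giving x = w[0:2] = aa, y = w[2:3] = a, z = w[3:7] = aaba.
Check: |xy| = 3 ≤ 7 and |y| = 1 ≥ 1. Reading y takes D from s1 back to s1, so every xyⁱz is accepted.
With |Q| = 7, pigeonhole forces a state repeat no later than step 7; the substring read between the first and second visits to that state can be pumped.

a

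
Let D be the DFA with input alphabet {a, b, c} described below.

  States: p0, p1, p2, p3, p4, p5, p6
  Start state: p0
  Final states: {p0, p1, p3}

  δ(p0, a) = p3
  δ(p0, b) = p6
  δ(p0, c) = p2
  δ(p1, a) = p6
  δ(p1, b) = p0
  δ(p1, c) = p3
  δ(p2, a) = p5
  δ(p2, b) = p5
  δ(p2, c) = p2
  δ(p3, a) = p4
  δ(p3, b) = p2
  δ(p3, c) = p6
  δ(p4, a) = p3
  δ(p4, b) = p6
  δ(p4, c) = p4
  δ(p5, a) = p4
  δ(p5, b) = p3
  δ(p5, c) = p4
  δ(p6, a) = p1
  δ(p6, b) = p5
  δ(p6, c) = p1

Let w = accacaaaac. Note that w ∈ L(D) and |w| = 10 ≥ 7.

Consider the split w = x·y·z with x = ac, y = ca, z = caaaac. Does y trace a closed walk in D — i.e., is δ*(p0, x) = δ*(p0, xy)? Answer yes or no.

State sequence: p0 -a-> p3 -c-> p6 -c-> p1 -a-> p6

After x (step 2): p6. After xy (step 4): p6.
They match, so y = ca drives D around a cycle from p6 back to itself; pumping y any number of times keeps D in p6 before reading z, and xyⁱz ∈ L(D) for every i ≥ 0.

yes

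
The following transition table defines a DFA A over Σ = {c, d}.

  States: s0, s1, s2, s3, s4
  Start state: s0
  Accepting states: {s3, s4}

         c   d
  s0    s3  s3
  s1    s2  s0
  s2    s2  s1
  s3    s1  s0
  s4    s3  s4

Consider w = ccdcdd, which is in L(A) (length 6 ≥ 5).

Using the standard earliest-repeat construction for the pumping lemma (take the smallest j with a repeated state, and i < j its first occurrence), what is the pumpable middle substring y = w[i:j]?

Run of A on w = c c d c d d:
  step 0: s0  (start)
  step 1: s3  (read c: s0→s3)
  step 2: s1  (read c: s3→s1)
  step 3: s0  (read d: s1→s0)   ← first repeat (s0 seen earlier)
  step 4: s3  (read c: s0→s3)
  step 5: s0  (read d: s3→s0)
  step 6: s3  (read d: s0→s3)

So i = 0, j = 3, giving x = w[0:0] = ε, y = w[0:3] = ccd, z = w[3:6] = cdd.
Check: |xy| = 3 ≤ 5 and |y| = 3 ≥ 1. Reading y takes A from s0 back to s0, so every xyⁱz is accepted.
The DFA has 5 states, so the proof of the pumping lemma guarantees a repeated state among the first 5+1 visited; the segment between the two visits is the pumpable y.

ccd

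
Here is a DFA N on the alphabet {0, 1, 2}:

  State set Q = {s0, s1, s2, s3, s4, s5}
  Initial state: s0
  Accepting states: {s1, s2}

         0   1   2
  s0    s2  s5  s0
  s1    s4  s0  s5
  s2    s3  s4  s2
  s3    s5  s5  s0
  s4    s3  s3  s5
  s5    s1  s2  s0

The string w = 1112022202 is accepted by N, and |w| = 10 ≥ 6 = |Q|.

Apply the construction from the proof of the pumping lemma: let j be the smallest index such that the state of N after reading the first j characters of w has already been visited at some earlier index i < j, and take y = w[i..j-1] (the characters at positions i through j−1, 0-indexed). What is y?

State sequence: s0 -1-> s5 -1-> s2 -1-> s4 -2-> s5 -0-> s1 -2-> s5 -2-> s0 -2-> s0 -0-> s2 -2-> s2
First repeat at step 4: s5 was already visited.

So i = 1, j = 4, giving x = w[0:1] = 1, y = w[1:4] = 112, z = w[4:10] = 022202.
Check: |xy| = 4 ≤ 6 and |y| = 3 ≥ 1. Reading y takes N from s5 back to s5, so every xyⁱz is accepted.
The DFA has 6 states, so the proof of the pumping lemma guarantees a repeated state among the first 6+1 visited; the segment between the two visits is the pumpable y.

112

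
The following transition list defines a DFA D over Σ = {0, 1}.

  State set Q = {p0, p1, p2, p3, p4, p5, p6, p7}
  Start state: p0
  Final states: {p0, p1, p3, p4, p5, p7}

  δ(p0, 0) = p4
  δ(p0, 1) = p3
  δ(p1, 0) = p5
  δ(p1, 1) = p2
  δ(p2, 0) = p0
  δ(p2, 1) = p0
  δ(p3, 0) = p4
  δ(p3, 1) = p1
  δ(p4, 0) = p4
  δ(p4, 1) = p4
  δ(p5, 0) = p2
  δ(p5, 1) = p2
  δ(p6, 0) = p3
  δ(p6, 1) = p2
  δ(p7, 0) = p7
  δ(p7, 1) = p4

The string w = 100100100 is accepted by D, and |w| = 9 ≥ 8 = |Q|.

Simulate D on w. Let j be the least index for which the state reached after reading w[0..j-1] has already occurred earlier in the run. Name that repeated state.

p4

State sequence: p0 -1-> p3 -0-> p4 -0-> p4 -1-> p4 -0-> p4 -0-> p4 -1-> p4 -0-> p4 -0-> p4
First repeat at step 3: p4 was already visited.

The earliest repeat is at step j = 3: D is in p4, which it already visited at step i = 2.
With |Q| = 8, pigeonhole forces a state repeat no later than step 8; the substring read between the first and second visits to that state can be pumped.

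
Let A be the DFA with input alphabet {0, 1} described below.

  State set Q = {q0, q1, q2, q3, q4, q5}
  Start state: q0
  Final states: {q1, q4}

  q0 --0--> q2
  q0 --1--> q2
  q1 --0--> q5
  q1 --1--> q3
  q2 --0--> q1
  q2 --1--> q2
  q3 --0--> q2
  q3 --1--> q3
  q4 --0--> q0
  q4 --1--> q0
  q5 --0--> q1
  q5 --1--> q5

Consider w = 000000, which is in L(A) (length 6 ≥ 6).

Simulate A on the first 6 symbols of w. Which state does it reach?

Run of A on the first 6 characters of w = 0 0 0 0 0 0:
  step 0: q0  (start)
  step 1: q2  (read 0: q0→q2)
  step 2: q1  (read 0: q2→q1)
  step 3: q5  (read 0: q1→q5)
  step 4: q1  (read 0: q5→q1)
  step 5: q5  (read 0: q1→q5)
  step 6: q1  (read 0: q5→q1)

After reading 6 characters, A is in state q1.

q1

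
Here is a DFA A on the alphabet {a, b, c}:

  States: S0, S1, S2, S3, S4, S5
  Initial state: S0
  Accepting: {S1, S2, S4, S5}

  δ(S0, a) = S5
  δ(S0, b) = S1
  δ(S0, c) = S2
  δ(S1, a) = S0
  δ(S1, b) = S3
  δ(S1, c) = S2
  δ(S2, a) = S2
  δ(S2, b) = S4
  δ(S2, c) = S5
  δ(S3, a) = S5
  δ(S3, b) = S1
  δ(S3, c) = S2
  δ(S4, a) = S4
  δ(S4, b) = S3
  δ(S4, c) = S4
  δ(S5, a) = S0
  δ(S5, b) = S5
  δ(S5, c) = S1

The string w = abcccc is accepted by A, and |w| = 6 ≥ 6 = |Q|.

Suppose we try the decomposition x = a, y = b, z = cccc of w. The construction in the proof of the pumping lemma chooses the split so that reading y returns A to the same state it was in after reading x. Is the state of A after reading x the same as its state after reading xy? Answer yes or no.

Run of A on the first 2 characters of w = a b:
  step 0: S0  (start)
  step 1: S5  (read a: S0→S5)
  step 2: S5  (read b: S5→S5)

After x (step 1): S5. After xy (step 2): S5.
They match, so y = b drives A around a cycle from S5 back to itself; pumping y any number of times keeps A in S5 before reading z, and xyⁱz ∈ L(A) for every i ≥ 0.

yes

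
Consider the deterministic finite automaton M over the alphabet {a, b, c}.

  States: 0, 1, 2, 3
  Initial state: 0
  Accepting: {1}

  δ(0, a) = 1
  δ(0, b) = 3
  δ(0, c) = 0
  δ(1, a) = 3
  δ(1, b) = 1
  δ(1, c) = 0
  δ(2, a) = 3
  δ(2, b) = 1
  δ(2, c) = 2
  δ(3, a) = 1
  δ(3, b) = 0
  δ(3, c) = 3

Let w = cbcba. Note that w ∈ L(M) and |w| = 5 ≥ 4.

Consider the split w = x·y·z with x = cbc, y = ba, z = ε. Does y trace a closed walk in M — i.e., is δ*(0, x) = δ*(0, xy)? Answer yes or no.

no

Run of M on the first 5 characters of w = c b c b a:
  step 0: 0  (start)
  step 1: 0  (read c: 0→0)
  step 2: 3  (read b: 0→3)
  step 3: 3  (read c: 3→3)
  step 4: 0  (read b: 3→0)
  step 5: 1  (read a: 0→1)

After x (step 3): 3. After xy (step 5): 1.
They differ (3 ≠ 1), so y is not a cycle from the state after x; this split is not the one the pumping-lemma construction produces, and pumping y need not keep the string in L(M).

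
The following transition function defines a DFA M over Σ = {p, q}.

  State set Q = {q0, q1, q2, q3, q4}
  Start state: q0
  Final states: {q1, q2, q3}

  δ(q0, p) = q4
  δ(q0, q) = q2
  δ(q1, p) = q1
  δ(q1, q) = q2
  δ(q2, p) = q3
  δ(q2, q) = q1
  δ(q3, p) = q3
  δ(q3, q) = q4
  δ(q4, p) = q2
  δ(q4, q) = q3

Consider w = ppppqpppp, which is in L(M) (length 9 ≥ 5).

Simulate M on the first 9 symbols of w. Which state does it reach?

State sequence: q0 -p-> q4 -p-> q2 -p-> q3 -p-> q3 -q-> q4 -p-> q2 -p-> q3 -p-> q3 -p-> q3

After reading 9 characters, M is in state q3.
(This kind of state-tracing is the core of the pumping-lemma construction: with 5 states, pigeonhole forces a repeat within the first 5 steps.)

q3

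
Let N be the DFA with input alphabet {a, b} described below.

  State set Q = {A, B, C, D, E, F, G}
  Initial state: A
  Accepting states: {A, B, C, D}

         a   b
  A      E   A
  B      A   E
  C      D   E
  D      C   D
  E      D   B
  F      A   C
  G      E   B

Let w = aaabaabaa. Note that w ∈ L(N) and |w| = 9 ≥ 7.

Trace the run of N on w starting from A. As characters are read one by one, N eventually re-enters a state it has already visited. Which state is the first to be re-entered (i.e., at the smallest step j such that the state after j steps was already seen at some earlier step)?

Run of N on w = a a a b a a b a a:
  step 0: A  (start)
  step 1: E  (read a: A→E)
  step 2: D  (read a: E→D)
  step 3: C  (read a: D→C)
  step 4: E  (read b: C→E)   ← first repeat (E seen earlier)
  step 5: D  (read a: E→D)
  step 6: C  (read a: D→C)
  step 7: E  (read b: C→E)
  step 8: D  (read a: E→D)
  step 9: C  (read a: D→C)

The earliest repeat is at step j = 4: N is in E, which it already visited at step i = 1.
Pumping length from the standard proof: p = 7 (the number of states). The repeated state found above gives |xy| = j ≤ 7 and |y| = j − i ≥ 1.

E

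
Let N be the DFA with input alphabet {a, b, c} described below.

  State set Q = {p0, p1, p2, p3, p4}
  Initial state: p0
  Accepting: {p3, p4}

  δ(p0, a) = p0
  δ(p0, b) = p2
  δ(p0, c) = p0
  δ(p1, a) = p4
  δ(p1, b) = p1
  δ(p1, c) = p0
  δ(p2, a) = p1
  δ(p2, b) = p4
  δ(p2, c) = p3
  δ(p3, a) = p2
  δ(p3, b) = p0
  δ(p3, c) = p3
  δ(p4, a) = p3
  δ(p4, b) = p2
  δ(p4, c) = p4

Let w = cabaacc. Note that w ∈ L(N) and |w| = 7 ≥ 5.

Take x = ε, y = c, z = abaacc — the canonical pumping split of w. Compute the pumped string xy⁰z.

xy⁰z = xz = ε·abaacc = abaacc.
Reading y = c takes N from p0 back to p0, so after x the machine is still in p0, and z then leads to the accepting state p4. Hence abaacc ∈ L(N).

abaacc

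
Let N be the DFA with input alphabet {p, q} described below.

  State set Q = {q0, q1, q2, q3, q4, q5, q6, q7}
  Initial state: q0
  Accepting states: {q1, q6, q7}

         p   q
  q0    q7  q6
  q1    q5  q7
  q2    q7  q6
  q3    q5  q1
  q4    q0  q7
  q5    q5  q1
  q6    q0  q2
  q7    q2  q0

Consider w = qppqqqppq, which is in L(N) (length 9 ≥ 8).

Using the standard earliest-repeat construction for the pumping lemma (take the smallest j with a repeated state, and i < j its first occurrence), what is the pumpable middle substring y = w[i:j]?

qp

Run of N on w = q p p q q q p p q:
  step 0: q0  (start)
  step 1: q6  (read q: q0→q6)
  step 2: q0  (read p: q6→q0)   ← first repeat (q0 seen earlier)
  step 3: q7  (read p: q0→q7)
  step 4: q0  (read q: q7→q0)
  step 5: q6  (read q: q0→q6)
  step 6: q2  (read q: q6→q2)
  step 7: q7  (read p: q2→q7)
  step 8: q2  (read p: q7→q2)
  step 9: q6  (read q: q2→q6)

So i = 0, j = 2, giving x = w[0:0] = ε, y = w[0:2] = qp, z = w[2:9] = pqqqppq.
Check: |xy| = 2 ≤ 8 and |y| = 2 ≥ 1. Reading y takes N from q0 back to q0, so every xyⁱz is accepted.
Since N has 8 states, any run of length ≥ 8 visits 8+1 states, so by pigeonhole some state repeats within the first 8 steps — that repeat gives the pumpable loop.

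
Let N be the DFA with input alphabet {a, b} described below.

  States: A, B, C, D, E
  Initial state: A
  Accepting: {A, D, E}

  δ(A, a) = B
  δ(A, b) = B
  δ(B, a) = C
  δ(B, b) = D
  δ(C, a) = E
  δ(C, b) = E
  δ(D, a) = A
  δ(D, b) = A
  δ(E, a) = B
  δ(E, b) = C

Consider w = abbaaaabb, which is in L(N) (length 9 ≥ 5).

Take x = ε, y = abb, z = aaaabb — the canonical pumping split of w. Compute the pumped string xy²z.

abbabbaaaabb

xy^2z = ε·abb·abb·aaaabb = abbabbaaaabb.
Reading y = abb takes N from A back to A, so after x·y·y the machine is still in A, and z then leads to the accepting state A. Hence abbabbaaaabb ∈ L(N).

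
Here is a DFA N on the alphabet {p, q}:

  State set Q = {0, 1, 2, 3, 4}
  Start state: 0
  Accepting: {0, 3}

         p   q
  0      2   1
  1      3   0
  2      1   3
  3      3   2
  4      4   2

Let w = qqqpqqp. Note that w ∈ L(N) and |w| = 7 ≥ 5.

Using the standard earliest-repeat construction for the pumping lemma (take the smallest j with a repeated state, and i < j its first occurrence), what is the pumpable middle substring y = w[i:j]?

Run of N on w = q q q p q q p:
  step 0: 0  (start)
  step 1: 1  (read q: 0→1)
  step 2: 0  (read q: 1→0)   ← first repeat (0 seen earlier)
  step 3: 1  (read q: 0→1)
  step 4: 3  (read p: 1→3)
  step 5: 2  (read q: 3→2)
  step 6: 3  (read q: 2→3)
  step 7: 3  (read p: 3→3)

So i = 0, j = 2, giving x = w[0:0] = ε, y = w[0:2] = qq, z = w[2:7] = qpqqp.
Check: |xy| = 2 ≤ 5 and |y| = 2 ≥ 1. Reading y takes N from 0 back to 0, so every xyⁱz is accepted.
Since N has 5 states, any run of length ≥ 5 visits 5+1 states, so by pigeonhole some state repeats within the first 5 steps — that repeat gives the pumpable loop.

qq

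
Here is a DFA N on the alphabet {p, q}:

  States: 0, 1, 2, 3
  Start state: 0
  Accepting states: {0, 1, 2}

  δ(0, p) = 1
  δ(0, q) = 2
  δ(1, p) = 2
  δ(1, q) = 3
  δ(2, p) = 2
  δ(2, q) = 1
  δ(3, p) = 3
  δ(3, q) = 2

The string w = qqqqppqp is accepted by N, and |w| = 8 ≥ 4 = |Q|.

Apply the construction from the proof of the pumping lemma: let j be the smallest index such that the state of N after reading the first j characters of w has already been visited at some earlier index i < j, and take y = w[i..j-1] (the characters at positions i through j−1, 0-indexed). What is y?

Run of N on w = q q q q p p q p:
  step 0: 0  (start)
  step 1: 2  (read q: 0→2)
  step 2: 1  (read q: 2→1)
  step 3: 3  (read q: 1→3)
  step 4: 2  (read q: 3→2)   ← first repeat (2 seen earlier)
  step 5: 2  (read p: 2→2)
  step 6: 2  (read p: 2→2)
  step 7: 1  (read q: 2→1)
  step 8: 2  (read p: 1→2)

So i = 1, j = 4, giving x = w[0:1] = q, y = w[1:4] = qqq, z = w[4:8] = ppqp.
Check: |xy| = 4 ≤ 4 and |y| = 3 ≥ 1. Reading y takes N from 2 back to 2, so every xyⁱz is accepted.

qqq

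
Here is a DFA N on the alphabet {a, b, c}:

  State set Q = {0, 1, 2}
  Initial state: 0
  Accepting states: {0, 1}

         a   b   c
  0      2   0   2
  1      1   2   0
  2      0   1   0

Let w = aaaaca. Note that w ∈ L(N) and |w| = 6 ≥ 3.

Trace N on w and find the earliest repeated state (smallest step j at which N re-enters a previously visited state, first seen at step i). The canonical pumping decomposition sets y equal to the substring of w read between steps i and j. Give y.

aa

Run of N on w = a a a a c a:
  step 0: 0  (start)
  step 1: 2  (read a: 0→2)
  step 2: 0  (read a: 2→0)   ← first repeat (0 seen earlier)
  step 3: 2  (read a: 0→2)
  step 4: 0  (read a: 2→0)
  step 5: 2  (read c: 0→2)
  step 6: 0  (read a: 2→0)

So i = 0, j = 2, giving x = w[0:0] = ε, y = w[0:2] = aa, z = w[2:6] = aaca.
Check: |xy| = 2 ≤ 3 and |y| = 2 ≥ 1. Reading y takes N from 0 back to 0, so every xyⁱz is accepted.
The DFA has 3 states, so the proof of the pumping lemma guarantees a repeated state among the first 3+1 visited; the segment between the two visits is the pumpable y.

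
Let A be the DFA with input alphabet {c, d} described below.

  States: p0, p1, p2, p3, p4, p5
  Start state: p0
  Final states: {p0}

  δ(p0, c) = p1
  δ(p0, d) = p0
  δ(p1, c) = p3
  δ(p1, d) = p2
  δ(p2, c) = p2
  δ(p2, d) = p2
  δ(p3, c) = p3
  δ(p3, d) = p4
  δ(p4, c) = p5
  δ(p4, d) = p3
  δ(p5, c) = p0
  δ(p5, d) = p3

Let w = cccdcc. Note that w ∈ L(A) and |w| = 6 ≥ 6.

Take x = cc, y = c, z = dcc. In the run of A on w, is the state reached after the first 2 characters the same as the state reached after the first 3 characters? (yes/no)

yes

Run of A on the first 3 characters of w = c c c:
  step 0: p0  (start)
  step 1: p1  (read c: p0→p1)
  step 2: p3  (read c: p1→p3)
  step 3: p3  (read c: p3→p3)

After x (step 2): p3. After xy (step 3): p3.
They match, so y = c drives A around a cycle from p3 back to itself; pumping y any number of times keeps A in p3 before reading z, and xyⁱz ∈ L(A) for every i ≥ 0.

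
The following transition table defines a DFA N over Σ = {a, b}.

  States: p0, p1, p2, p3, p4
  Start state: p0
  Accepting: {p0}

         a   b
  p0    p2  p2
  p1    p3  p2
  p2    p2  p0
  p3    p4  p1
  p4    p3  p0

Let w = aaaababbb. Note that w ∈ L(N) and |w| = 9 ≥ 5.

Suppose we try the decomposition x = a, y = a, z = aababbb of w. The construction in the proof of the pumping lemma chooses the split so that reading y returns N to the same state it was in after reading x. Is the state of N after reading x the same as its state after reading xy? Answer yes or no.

State sequence: p0 -a-> p2 -a-> p2

After x (step 1): p2. After xy (step 2): p2.
They match, so y = a drives N around a cycle from p2 back to itself; pumping y any number of times keeps N in p2 before reading z, and xyⁱz ∈ L(N) for every i ≥ 0.

yes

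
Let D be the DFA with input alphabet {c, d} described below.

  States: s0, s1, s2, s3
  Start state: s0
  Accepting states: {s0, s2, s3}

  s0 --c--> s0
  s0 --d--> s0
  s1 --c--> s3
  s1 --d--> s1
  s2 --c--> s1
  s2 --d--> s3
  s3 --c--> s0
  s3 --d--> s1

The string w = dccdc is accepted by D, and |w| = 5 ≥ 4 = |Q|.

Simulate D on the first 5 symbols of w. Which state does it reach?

Run of D on the first 5 characters of w = d c c d c:
  step 0: s0  (start)
  step 1: s0  (read d: s0→s0)
  step 2: s0  (read c: s0→s0)
  step 3: s0  (read c: s0→s0)
  step 4: s0  (read d: s0→s0)
  step 5: s0  (read c: s0→s0)

After reading 5 characters, D is in state s0.

s0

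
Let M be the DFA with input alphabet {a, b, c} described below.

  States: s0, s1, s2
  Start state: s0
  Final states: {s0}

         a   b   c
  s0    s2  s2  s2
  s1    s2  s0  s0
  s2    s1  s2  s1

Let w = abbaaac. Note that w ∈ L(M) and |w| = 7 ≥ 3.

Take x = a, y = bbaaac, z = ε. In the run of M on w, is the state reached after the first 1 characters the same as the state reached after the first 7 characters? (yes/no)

no

State sequence: s0 -a-> s2 -b-> s2 -b-> s2 -a-> s1 -a-> s2 -a-> s1 -c-> s0

After x (step 1): s2. After xy (step 7): s0.
They differ (s2 ≠ s0), so y is not a cycle from the state after x; this split is not the one the pumping-lemma construction produces, and pumping y need not keep the string in L(M).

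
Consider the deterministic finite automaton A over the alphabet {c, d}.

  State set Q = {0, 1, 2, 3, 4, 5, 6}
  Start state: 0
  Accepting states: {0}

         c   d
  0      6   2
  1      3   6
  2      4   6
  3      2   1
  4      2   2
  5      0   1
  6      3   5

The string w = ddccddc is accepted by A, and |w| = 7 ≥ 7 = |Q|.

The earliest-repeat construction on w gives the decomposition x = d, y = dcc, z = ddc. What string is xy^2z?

xy^2z = d·dcc·dcc·ddc = ddccdccddc.
Reading y = dcc takes A from 2 back to 2, so after x·y·y the machine is still in 2, and z then leads to the accepting state 0. Hence ddccdccddc ∈ L(A).

ddccdccddc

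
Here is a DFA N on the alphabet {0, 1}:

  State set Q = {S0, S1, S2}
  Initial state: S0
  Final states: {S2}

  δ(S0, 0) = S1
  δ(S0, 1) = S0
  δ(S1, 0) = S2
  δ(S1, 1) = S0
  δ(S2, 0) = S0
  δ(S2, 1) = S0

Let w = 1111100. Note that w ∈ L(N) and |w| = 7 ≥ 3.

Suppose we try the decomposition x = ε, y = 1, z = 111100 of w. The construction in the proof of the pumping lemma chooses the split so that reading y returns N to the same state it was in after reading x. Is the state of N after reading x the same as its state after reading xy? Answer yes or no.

yes

State sequence: S0 -1-> S0

After x (step 0): S0. After xy (step 1): S0.
They match, so y = 1 drives N around a cycle from S0 back to itself; pumping y any number of times keeps N in S0 before reading z, and xyⁱz ∈ L(N) for every i ≥ 0.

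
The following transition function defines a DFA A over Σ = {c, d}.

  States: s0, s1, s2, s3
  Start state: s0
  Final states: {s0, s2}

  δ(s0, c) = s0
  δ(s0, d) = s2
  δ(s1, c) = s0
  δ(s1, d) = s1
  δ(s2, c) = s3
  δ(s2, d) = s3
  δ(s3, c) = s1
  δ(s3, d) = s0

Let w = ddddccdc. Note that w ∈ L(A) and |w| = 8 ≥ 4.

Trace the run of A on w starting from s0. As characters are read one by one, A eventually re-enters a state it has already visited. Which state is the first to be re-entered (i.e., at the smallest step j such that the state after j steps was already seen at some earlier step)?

Run of A on w = d d d d c c d c:
  step 0: s0  (start)
  step 1: s2  (read d: s0→s2)
  step 2: s3  (read d: s2→s3)
  step 3: s0  (read d: s3→s0)   ← first repeat (s0 seen earlier)
  step 4: s2  (read d: s0→s2)
  step 5: s3  (read c: s2→s3)
  step 6: s1  (read c: s3→s1)
  step 7: s1  (read d: s1→s1)
  step 8: s0  (read c: s1→s0)

The earliest repeat is at step j = 3: A is in s0, which it already visited at step i = 0.
With |Q| = 4, pigeonhole forces a state repeat no later than step 4; the substring read between the first and second visits to that state can be pumped.

s0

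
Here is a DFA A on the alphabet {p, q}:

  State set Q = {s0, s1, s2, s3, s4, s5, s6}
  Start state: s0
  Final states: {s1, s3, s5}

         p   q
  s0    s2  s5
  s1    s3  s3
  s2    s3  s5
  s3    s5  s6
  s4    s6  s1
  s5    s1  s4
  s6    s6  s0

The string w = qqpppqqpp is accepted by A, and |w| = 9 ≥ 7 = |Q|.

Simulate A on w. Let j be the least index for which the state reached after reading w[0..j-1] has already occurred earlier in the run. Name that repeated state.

s6

Run of A on w = q q p p p q q p p:
  step 0: s0  (start)
  step 1: s5  (read q: s0→s5)
  step 2: s4  (read q: s5→s4)
  step 3: s6  (read p: s4→s6)
  step 4: s6  (read p: s6→s6)   ← first repeat (s6 seen earlier)
  step 5: s6  (read p: s6→s6)
  step 6: s0  (read q: s6→s0)
  step 7: s5  (read q: s0→s5)
  step 8: s1  (read p: s5→s1)
  step 9: s3  (read p: s1→s3)

The earliest repeat is at step j = 4: A is in s6, which it already visited at step i = 3.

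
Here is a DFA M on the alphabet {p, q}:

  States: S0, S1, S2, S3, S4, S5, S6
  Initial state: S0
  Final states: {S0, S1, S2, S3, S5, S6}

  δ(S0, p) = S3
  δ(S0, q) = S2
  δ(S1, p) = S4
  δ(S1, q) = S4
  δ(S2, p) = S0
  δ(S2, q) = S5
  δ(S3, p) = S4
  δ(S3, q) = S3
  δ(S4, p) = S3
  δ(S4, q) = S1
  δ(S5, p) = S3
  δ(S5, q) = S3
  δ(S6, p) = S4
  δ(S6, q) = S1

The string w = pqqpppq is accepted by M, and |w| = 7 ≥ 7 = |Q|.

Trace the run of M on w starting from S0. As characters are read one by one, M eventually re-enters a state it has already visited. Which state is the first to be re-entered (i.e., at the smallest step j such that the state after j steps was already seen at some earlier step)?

S3

State sequence: S0 -p-> S3 -q-> S3 -q-> S3 -p-> S4 -p-> S3 -p-> S4 -q-> S1
First repeat at step 2: S3 was already visited.

The earliest repeat is at step j = 2: M is in S3, which it already visited at step i = 1.
The DFA has 7 states, so the proof of the pumping lemma guarantees a repeated state among the first 7+1 visited; the segment between the two visits is the pumpable y.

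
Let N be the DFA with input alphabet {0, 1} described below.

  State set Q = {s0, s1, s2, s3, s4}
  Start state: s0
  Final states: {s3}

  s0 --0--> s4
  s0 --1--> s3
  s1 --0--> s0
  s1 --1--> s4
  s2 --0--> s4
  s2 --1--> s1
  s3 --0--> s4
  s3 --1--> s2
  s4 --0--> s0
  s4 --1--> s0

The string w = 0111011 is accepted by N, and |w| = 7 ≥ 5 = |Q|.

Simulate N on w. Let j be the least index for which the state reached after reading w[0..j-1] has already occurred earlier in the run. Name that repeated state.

State sequence: s0 -0-> s4 -1-> s0 -1-> s3 -1-> s2 -0-> s4 -1-> s0 -1-> s3
First repeat at step 2: s0 was already visited.

The earliest repeat is at step j = 2: N is in s0, which it already visited at step i = 0.
Since N has 5 states, any run of length ≥ 5 visits 5+1 states, so by pigeonhole some state repeats within the first 5 steps — that repeat gives the pumpable loop.

s0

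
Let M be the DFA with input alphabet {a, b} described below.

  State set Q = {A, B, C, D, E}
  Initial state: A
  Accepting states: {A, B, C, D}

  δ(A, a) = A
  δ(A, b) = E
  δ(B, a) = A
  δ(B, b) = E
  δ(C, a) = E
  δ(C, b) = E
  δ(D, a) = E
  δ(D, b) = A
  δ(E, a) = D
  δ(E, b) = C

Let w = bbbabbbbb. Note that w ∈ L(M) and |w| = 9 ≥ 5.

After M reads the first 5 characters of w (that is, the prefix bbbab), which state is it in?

Run of M on the first 5 characters of w = b b b a b:
  step 0: A  (start)
  step 1: E  (read b: A→E)
  step 2: C  (read b: E→C)
  step 3: E  (read b: C→E)
  step 4: D  (read a: E→D)
  step 5: A  (read b: D→A)

After reading 5 characters, M is in state A.

A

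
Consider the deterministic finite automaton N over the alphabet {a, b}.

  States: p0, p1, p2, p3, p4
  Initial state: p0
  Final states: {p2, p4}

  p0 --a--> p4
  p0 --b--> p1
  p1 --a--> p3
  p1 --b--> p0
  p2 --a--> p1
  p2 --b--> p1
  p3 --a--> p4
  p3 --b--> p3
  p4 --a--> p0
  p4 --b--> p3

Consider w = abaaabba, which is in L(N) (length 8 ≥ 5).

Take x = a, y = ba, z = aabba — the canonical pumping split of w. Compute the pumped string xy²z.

ababaaabba

xy^2z = a·ba·ba·aabba = ababaaabba.
Reading y = ba takes N from p4 back to p4, so after x·y·y the machine is still in p4, and z then leads to the accepting state p4. Hence ababaaabba ∈ L(N).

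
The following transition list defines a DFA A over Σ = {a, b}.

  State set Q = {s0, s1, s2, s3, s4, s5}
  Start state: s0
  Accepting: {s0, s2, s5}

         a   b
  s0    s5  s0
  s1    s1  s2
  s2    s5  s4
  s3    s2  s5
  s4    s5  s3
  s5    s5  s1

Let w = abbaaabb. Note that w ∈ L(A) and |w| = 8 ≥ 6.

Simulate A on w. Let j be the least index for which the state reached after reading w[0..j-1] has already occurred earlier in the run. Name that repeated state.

State sequence: s0 -a-> s5 -b-> s1 -b-> s2 -a-> s5 -a-> s5 -a-> s5 -b-> s1 -b-> s2
First repeat at step 4: s5 was already visited.

The earliest repeat is at step j = 4: A is in s5, which it already visited at step i = 1.
With |Q| = 6, pigeonhole forces a state repeat no later than step 6; the substring read between the first and second visits to that state can be pumped.

s5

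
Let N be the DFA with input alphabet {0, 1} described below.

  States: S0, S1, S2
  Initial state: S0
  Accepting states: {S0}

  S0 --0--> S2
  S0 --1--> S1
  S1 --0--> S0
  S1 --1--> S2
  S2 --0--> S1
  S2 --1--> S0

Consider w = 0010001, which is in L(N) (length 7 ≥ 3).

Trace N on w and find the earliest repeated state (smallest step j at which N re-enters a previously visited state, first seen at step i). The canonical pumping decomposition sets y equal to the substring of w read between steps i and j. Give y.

01

Run of N on w = 0 0 1 0 0 0 1:
  step 0: S0  (start)
  step 1: S2  (read 0: S0→S2)
  step 2: S1  (read 0: S2→S1)
  step 3: S2  (read 1: S1→S2)   ← first repeat (S2 seen earlier)
  step 4: S1  (read 0: S2→S1)
  step 5: S0  (read 0: S1→S0)
  step 6: S2  (read 0: S0→S2)
  step 7: S0  (read 1: S2→S0)

So i = 1, j = 3, giving x = w[0:1] = 0, y = w[1:3] = 01, z = w[3:7] = 0001.
Check: |xy| = 3 ≤ 3 and |y| = 2 ≥ 1. Reading y takes N from S2 back to S2, so every xyⁱz is accepted.
Since N has 3 states, any run of length ≥ 3 visits 3+1 states, so by pigeonhole some state repeats within the first 3 steps — that repeat gives the pumpable loop.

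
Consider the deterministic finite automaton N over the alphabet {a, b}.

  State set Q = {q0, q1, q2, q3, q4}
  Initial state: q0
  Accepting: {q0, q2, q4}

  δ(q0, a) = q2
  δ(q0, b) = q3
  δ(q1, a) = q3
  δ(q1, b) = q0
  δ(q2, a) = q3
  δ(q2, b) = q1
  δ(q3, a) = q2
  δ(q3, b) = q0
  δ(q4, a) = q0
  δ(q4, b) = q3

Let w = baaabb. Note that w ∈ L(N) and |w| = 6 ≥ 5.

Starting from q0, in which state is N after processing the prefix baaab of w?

q1

State sequence: q0 -b-> q3 -a-> q2 -a-> q3 -a-> q2 -b-> q1

After reading 5 characters, N is in state q1.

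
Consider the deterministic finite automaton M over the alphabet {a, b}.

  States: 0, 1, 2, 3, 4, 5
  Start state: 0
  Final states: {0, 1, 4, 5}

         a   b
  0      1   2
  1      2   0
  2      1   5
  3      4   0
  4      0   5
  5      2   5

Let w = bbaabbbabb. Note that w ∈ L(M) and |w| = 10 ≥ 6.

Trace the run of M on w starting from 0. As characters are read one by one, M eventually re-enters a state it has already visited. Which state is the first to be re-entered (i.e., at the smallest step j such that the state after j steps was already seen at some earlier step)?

2

State sequence: 0 -b-> 2 -b-> 5 -a-> 2 -a-> 1 -b-> 0 -b-> 2 -b-> 5 -a-> 2 -b-> 5 -b-> 5
First repeat at step 3: 2 was already visited.

The earliest repeat is at step j = 3: M is in 2, which it already visited at step i = 1.
The DFA has 6 states, so the proof of the pumping lemma guarantees a repeated state among the first 6+1 visited; the segment between the two visits is the pumpable y.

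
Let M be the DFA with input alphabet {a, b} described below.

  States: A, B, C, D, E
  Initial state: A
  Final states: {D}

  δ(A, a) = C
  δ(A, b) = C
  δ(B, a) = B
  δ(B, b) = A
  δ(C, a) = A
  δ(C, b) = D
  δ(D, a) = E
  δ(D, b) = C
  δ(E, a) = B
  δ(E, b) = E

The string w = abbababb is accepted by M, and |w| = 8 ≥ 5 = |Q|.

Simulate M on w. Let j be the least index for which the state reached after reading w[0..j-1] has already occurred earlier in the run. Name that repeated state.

C

Run of M on w = a b b a b a b b:
  step 0: A  (start)
  step 1: C  (read a: A→C)
  step 2: D  (read b: C→D)
  step 3: C  (read b: D→C)   ← first repeat (C seen earlier)
  step 4: A  (read a: C→A)
  step 5: C  (read b: A→C)
  step 6: A  (read a: C→A)
  step 7: C  (read b: A→C)
  step 8: D  (read b: C→D)

The earliest repeat is at step j = 3: M is in C, which it already visited at step i = 1.
Since M has 5 states, any run of length ≥ 5 visits 5+1 states, so by pigeonhole some state repeats within the first 5 steps — that repeat gives the pumpable loop.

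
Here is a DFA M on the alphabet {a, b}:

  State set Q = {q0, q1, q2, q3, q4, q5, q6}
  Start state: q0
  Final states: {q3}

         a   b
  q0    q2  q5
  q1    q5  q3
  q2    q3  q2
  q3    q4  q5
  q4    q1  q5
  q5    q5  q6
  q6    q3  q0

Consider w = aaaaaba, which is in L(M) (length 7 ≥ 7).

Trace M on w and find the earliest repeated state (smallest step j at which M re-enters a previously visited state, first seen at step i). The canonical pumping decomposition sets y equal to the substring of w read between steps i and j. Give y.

aaaba

State sequence: q0 -a-> q2 -a-> q3 -a-> q4 -a-> q1 -a-> q5 -b-> q6 -a-> q3
First repeat at step 7: q3 was already visited.

So i = 2, j = 7, giving x = w[0:2] = aa, y = w[2:7] = aaaba, z = w[7:7] = ε.
Check: |xy| = 7 ≤ 7 and |y| = 5 ≥ 1. Reading y takes M from q3 back to q3, so every xyⁱz is accepted.
Pumping length from the standard proof: p = 7 (the number of states). The repeated state found above gives |xy| = j ≤ 7 and |y| = j − i ≥ 1.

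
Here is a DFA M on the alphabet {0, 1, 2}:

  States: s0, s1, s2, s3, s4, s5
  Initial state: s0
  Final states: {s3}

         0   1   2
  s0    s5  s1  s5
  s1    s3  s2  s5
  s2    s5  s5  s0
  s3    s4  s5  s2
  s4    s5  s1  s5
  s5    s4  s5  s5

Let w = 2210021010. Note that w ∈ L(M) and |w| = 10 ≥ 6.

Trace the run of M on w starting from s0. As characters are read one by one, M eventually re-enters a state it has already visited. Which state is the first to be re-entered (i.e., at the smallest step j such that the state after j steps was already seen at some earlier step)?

Run of M on w = 2 2 1 0 0 2 1 0 1 0:
  step 0: s0  (start)
  step 1: s5  (read 2: s0→s5)
  step 2: s5  (read 2: s5→s5)   ← first repeat (s5 seen earlier)
  step 3: s5  (read 1: s5→s5)
  step 4: s4  (read 0: s5→s4)
  step 5: s5  (read 0: s4→s5)
  step 6: s5  (read 2: s5→s5)
  step 7: s5  (read 1: s5→s5)
  step 8: s4  (read 0: s5→s4)
  step 9: s1  (read 1: s4→s1)
  step 10: s3  (read 0: s1→s3)

The earliest repeat is at step j = 2: M is in s5, which it already visited at step i = 1.

s5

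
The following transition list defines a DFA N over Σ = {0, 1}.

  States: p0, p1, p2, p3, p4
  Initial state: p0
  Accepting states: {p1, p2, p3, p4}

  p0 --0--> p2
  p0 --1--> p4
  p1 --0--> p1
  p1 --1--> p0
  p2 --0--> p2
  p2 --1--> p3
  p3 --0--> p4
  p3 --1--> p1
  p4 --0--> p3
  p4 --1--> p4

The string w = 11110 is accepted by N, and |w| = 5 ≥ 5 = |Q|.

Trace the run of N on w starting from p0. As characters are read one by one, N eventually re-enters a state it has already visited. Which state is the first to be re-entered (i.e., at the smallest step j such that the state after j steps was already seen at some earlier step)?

p4

Run of N on w = 1 1 1 1 0:
  step 0: p0  (start)
  step 1: p4  (read 1: p0→p4)
  step 2: p4  (read 1: p4→p4)   ← first repeat (p4 seen earlier)
  step 3: p4  (read 1: p4→p4)
  step 4: p4  (read 1: p4→p4)
  step 5: p3  (read 0: p4→p3)

The earliest repeat is at step j = 2: N is in p4, which it already visited at step i = 1.
Pumping length from the standard proof: p = 5 (the number of states). The repeated state found above gives |xy| = j ≤ 5 and |y| = j − i ≥ 1.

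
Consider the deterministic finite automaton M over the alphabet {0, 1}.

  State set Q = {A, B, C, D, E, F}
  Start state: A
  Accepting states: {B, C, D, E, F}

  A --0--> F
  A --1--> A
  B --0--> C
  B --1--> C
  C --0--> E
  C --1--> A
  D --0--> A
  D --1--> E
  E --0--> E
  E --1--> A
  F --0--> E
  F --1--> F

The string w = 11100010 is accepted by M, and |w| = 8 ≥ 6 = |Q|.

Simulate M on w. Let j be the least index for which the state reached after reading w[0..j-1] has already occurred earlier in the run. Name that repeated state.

A

State sequence: A -1-> A -1-> A -1-> A -0-> F -0-> E -0-> E -1-> A -0-> F
First repeat at step 1: A was already visited.

The earliest repeat is at step j = 1: M is in A, which it already visited at step i = 0.
The DFA has 6 states, so the proof of the pumping lemma guarantees a repeated state among the first 6+1 visited; the segment between the two visits is the pumpable y.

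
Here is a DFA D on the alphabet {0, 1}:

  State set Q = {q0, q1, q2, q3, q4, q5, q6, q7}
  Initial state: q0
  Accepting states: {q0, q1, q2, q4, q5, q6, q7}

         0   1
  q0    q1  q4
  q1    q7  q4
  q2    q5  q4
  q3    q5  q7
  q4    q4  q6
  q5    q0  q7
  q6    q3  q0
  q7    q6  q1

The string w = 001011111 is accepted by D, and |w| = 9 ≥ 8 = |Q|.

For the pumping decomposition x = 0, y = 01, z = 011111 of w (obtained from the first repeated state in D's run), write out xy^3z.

0010101011111

xy^3z = 0·01·01·01·011111 = 0010101011111.
Reading y = 01 takes D from q1 back to q1, so after x·y·y·y the machine is still in q1, and z then leads to the accepting state q4. Hence 0010101011111 ∈ L(D).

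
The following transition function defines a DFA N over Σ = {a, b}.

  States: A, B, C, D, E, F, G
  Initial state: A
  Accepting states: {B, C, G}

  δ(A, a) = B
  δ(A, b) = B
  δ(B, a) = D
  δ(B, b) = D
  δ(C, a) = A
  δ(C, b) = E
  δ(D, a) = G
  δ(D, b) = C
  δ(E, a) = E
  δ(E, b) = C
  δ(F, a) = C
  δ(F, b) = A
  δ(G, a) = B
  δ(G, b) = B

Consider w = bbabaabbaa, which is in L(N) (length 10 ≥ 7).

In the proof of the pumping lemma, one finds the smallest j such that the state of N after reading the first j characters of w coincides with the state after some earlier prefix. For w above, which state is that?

Run of N on w = b b a b a a b b a a:
  step 0: A  (start)
  step 1: B  (read b: A→B)
  step 2: D  (read b: B→D)
  step 3: G  (read a: D→G)
  step 4: B  (read b: G→B)   ← first repeat (B seen earlier)
  step 5: D  (read a: B→D)
  step 6: G  (read a: D→G)
  step 7: B  (read b: G→B)
  step 8: D  (read b: B→D)
  step 9: G  (read a: D→G)
  step 10: B  (read a: G→B)

The earliest repeat is at step j = 4: N is in B, which it already visited at step i = 1.

B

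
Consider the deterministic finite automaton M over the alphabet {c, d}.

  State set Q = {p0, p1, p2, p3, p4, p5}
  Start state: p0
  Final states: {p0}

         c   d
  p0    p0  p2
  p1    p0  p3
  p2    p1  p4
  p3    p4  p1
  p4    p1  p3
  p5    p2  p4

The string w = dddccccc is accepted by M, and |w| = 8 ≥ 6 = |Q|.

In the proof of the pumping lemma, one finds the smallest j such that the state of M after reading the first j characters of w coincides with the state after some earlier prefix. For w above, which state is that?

State sequence: p0 -d-> p2 -d-> p4 -d-> p3 -c-> p4 -c-> p1 -c-> p0 -c-> p0 -c-> p0
First repeat at step 4: p4 was already visited.

The earliest repeat is at step j = 4: M is in p4, which it already visited at step i = 2.
Pumping length from the standard proof: p = 6 (the number of states). The repeated state found above gives |xy| = j ≤ 6 and |y| = j − i ≥ 1.

p4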